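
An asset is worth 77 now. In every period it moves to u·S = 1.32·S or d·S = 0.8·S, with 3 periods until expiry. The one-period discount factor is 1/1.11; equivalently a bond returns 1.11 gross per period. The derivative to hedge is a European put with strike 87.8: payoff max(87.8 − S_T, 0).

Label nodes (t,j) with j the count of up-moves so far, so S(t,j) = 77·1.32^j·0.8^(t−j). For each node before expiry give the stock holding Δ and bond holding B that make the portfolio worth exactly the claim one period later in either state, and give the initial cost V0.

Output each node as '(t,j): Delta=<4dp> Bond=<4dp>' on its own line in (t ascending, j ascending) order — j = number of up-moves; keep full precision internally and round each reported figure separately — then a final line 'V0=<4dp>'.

(0,0): Delta=-0.3068 Bond=30.8030
(1,0): Delta=-0.6725 Bond=56.7212
(1,1): Delta=-0.1566 Bond=18.9291
(2,0): Delta=-1.0000 Bond=79.0991
(2,1): Delta=-0.5381 Bond=52.0279
(2,2): Delta=0.0000 Bond=0.0000
V0=7.1819

Since d<R<u, set p* = (R−d)/(u−d) = 0.5962; price each node as the discounted p*-expectation of its children.
Payoff layer (t=3): V(3,0)=48.3760, V(3,1)=22.7504, V(3,2)=0.0000, V(3,3)=0.0000
Node (2,0) S=49.2800: V=(p*·22.7504+(1−p*)·48.3760)/1.11=29.8191; Δ=(22.7504−48.3760)/(65.0496−39.4240)=-1.0000; B=V−Δ·S=79.0991
Node (2,1) S=81.3120: V=(p*·0.0000+(1−p*)·22.7504)/1.11=8.2772; Δ=(0.0000−22.7504)/(107.3318−65.0496)=-0.5381; B=V−Δ·S=52.0279
Node (2,2) S=134.1648: V=(p*·0.0000+(1−p*)·0.0000)/1.11=0.0000; Δ=(0.0000−0.0000)/(177.0975−107.3318)=0.0000; B=V−Δ·S=0.0000
Node (1,0) S=61.6000: V=(p*·8.2772+(1−p*)·29.8191)/1.11=15.2944; Δ=(8.2772−29.8191)/(81.3120−49.2800)=-0.6725; B=V−Δ·S=56.7212
Node (1,1) S=101.6400: V=(p*·0.0000+(1−p*)·8.2772)/1.11=3.0114; Δ=(0.0000−8.2772)/(134.1648−81.3120)=-0.1566; B=V−Δ·S=18.9291
Node (0,0) S=77.0000: V=(p*·3.0114+(1−p*)·15.2944)/1.11=7.1819; Δ=(3.0114−15.2944)/(101.6400−61.6000)=-0.3068; B=V−Δ·S=30.8030
Each (Δ,B) replicates both successor values, so the strategy is self-financing and V0 is arbitrage-free.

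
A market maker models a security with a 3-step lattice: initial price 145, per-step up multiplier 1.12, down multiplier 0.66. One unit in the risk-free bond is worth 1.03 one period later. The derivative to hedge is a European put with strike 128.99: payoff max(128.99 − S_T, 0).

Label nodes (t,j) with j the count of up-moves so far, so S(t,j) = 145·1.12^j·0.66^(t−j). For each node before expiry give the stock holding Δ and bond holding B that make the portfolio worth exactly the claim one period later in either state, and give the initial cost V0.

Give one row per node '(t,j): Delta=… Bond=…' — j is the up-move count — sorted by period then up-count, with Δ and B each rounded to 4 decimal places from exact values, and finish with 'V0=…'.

(0,0): Delta=-0.3168 Bond=54.5658
(1,0): Delta=-1.0000 Bond=121.5854
(1,1): Delta=-0.2189 Bond=40.2989
(2,0): Delta=-1.0000 Bond=125.2330
(2,1): Delta=-1.0000 Bond=125.2330
(2,2): Delta=-0.1069 Bond=21.1422
V0=8.6305

Under the risk-neutral measure, an up-move has probability p* = (R−d)/(u−d) = 0.8043 and values discount at R = 1.03.
Terminal values V(3,·): V(3,0)=87.3031, V(3,1)=58.2486, V(3,2)=8.9439, V(3,3)=0.0000
Node (2,0) S=63.1620: V=(p*·58.2486+(1−p*)·87.3031)/1.03=62.0710; Δ=(58.2486−87.3031)/(70.7414−41.6869)=-1.0000; B=V−Δ·S=125.2330
Node (2,1) S=107.1840: V=(p*·8.9439+(1−p*)·58.2486)/1.03=18.0490; Δ=(8.9439−58.2486)/(120.0461−70.7414)=-1.0000; B=V−Δ·S=125.2330
Node (2,2) S=181.8880: V=(p*·0.0000+(1−p*)·8.9439)/1.03=1.6989; Δ=(0.0000−8.9439)/(203.7146−120.0461)=-0.1069; B=V−Δ·S=21.1422
Node (1,0) S=95.7000: V=(p*·18.0490+(1−p*)·62.0710)/1.03=25.8854; Δ=(18.0490−62.0710)/(107.1840−63.1620)=-1.0000; B=V−Δ·S=121.5854
Node (1,1) S=162.4000: V=(p*·1.6989+(1−p*)·18.0490)/1.03=4.7552; Δ=(1.6989−18.0490)/(181.8880−107.1840)=-0.2189; B=V−Δ·S=40.2989
Node (0,0) S=145.0000: V=(p*·4.7552+(1−p*)·25.8854)/1.03=8.6305; Δ=(4.7552−25.8854)/(162.4000−95.7000)=-0.3168; B=V−Δ·S=54.5658
Each (Δ,B) replicates both successor values, so the strategy is self-financing and V0 is arbitrage-free.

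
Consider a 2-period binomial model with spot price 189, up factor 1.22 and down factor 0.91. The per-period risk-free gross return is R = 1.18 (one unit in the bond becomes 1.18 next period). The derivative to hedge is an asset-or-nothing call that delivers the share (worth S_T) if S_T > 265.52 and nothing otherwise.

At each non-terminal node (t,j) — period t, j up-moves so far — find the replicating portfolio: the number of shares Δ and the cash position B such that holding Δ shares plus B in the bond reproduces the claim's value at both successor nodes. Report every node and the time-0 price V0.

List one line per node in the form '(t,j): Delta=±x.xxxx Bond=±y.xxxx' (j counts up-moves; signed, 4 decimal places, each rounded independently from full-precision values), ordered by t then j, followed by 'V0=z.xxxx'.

Risk-neutral probability p* = (R−d)/(u−d) = (1.18−0.91)/(1.22−0.91) = 0.8710.
At expiry t=2: V(2,0)=0.0000, V(2,1)=0.0000, V(2,2)=281.3076
(1,0): S=171.9900. Δ = (V_up−V_dn)/(S_up−S_dn) = (0.0000−0.0000)/(209.8278−156.5109) = 0.0000. V = [p*·0.0000 + (1−p*)·0.0000]/1.18 = 0.0000. B = V − Δ·S = 0.0000.
(1,1): S=230.5800. Δ = (V_up−V_dn)/(S_up−S_dn) = (281.3076−0.0000)/(281.3076−209.8278) = 3.9355. V = [p*·281.3076 + (1−p*)·0.0000]/1.18 = 207.6355. B = V − Δ·S = -699.8084.
(0,0): S=189.0000. Δ = (V_up−V_dn)/(S_up−S_dn) = (207.6355−0.0000)/(230.5800−171.9900) = 3.5439. V = [p*·207.6355 + (1−p*)·0.0000]/1.18 = 153.2574. B = V − Δ·S = -516.5344.
Check: Δ(0,0)·S0 + B(0,0) = 153.2574 = V0.

(0,0): Delta=3.5439 Bond=-516.5344
(1,0): Delta=0.0000 Bond=0.0000
(1,1): Delta=3.9355 Bond=-699.8084
V0=153.2574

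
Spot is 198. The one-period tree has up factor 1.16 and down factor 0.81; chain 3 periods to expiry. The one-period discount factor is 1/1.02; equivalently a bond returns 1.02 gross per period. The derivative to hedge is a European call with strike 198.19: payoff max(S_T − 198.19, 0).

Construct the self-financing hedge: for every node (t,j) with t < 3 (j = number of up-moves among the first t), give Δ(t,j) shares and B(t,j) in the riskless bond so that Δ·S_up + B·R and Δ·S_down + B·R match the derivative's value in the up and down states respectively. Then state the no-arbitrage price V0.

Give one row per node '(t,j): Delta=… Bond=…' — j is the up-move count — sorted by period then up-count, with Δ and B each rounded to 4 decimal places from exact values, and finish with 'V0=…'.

The replicating-portfolio and risk-neutral prices coincide; use p* = (1.02−0.81)/(1.16−0.81) = 0.6000 for the latter.
Payoff layer (t=3): V(3,0)=0.0000, V(3,1)=0.0000, V(3,2)=17.6173, V(3,3)=110.8674
(2,0): S=129.9078. Δ = (V_up−V_dn)/(S_up−S_dn) = (0.0000−0.0000)/(150.6930−105.2253) = 0.0000. V = [p*·0.0000 + (1−p*)·0.0000]/1.02 = 0.0000. B = V − Δ·S = 0.0000.
(2,1): S=186.0408. Δ = (V_up−V_dn)/(S_up−S_dn) = (17.6173−0.0000)/(215.8073−150.6930) = 0.2706. V = [p*·17.6173 + (1−p*)·0.0000]/1.02 = 10.3631. B = V − Δ·S = -39.9721.
(2,2): S=266.4288. Δ = (V_up−V_dn)/(S_up−S_dn) = (110.8674−17.6173)/(309.0574−215.8073) = 1.0000. V = [p*·110.8674 + (1−p*)·17.6173]/1.02 = 72.1249. B = V − Δ·S = -194.3039.
(1,0): S=160.3800. Δ = (V_up−V_dn)/(S_up−S_dn) = (10.3631−0.0000)/(186.0408−129.9078) = 0.1846. V = [p*·10.3631 + (1−p*)·0.0000]/1.02 = 6.0960. B = V − Δ·S = -23.5130.
(1,1): S=229.6800. Δ = (V_up−V_dn)/(S_up−S_dn) = (72.1249−10.3631)/(266.4288−186.0408) = 0.7683. V = [p*·72.1249 + (1−p*)·10.3631]/1.02 = 46.4904. B = V − Δ·S = -129.9718.
(0,0): S=198.0000. Δ = (V_up−V_dn)/(S_up−S_dn) = (46.4904−6.0960)/(229.6800−160.3800) = 0.5829. V = [p*·46.4904 + (1−p*)·6.0960]/1.02 = 29.7379. B = V − Δ·S = -85.6748.
The time-0 hedge costs 29.7379, which is the no-arbitrage price.

(0,0): Delta=0.5829 Bond=-85.6748
(1,0): Delta=0.1846 Bond=-23.5130
(1,1): Delta=0.7683 Bond=-129.9718
(2,0): Delta=0.0000 Bond=0.0000
(2,1): Delta=0.2706 Bond=-39.9721
(2,2): Delta=1.0000 Bond=-194.3039
V0=29.7379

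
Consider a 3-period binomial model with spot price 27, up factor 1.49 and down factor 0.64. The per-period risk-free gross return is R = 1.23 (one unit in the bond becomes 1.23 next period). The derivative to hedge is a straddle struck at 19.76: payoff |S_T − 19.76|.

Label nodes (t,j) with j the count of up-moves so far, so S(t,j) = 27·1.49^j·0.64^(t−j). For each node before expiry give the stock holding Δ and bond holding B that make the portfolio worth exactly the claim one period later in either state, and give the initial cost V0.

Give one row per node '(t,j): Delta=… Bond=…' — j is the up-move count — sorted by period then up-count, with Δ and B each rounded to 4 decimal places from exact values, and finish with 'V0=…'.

(0,0): Delta=0.8691 Bond=-6.0062
(1,0): Delta=0.4295 Bond=0.2080
(1,1): Delta=0.9523 Bond=-10.7348
(2,0): Delta=-1.0000 Bond=16.0650
(2,1): Delta=0.7001 Bond=-6.7109
(2,2): Delta=1.0000 Bond=-16.0650
V0=17.4586

Risk-neutral probability p* = (R−d)/(u−d) = (1.23−0.64)/(1.49−0.64) = 0.6941.
At expiry t=3: V(3,0)=12.6821, V(3,1)=3.2818, V(3,2)=18.6033, V(3,3)=69.5546
Node (2,0) S=11.0592: V=(p*·3.2818+(1−p*)·12.6821)/1.23=5.0058; Δ=(3.2818−12.6821)/(16.4782−7.0779)=-1.0000; B=V−Δ·S=16.0650
Node (2,1) S=25.7472: V=(p*·18.6033+(1−p*)·3.2818)/1.23=11.3144; Δ=(18.6033−3.2818)/(38.3633−16.4782)=0.7001; B=V−Δ·S=-6.7109
Node (2,2) S=59.9427: V=(p*·69.5546+(1−p*)·18.6033)/1.23=43.8777; Δ=(69.5546−18.6033)/(89.3146−38.3633)=1.0000; B=V−Δ·S=-16.0650
Node (1,0) S=17.2800: V=(p*·11.3144+(1−p*)·5.0058)/1.23=7.6299; Δ=(11.3144−5.0058)/(25.7472−11.0592)=0.4295; B=V−Δ·S=0.2080
Node (1,1) S=40.2300: V=(p*·43.8777+(1−p*)·11.3144)/1.23=27.5749; Δ=(43.8777−11.3144)/(59.9427−25.7472)=0.9523; B=V−Δ·S=-10.7348
Node (0,0) S=27.0000: V=(p*·27.5749+(1−p*)·7.6299)/1.23=17.4586; Δ=(27.5749−7.6299)/(40.2300−17.2800)=0.8691; B=V−Δ·S=-6.0062
Each (Δ,B) replicates both successor values, so the strategy is self-financing and V0 is arbitrage-free.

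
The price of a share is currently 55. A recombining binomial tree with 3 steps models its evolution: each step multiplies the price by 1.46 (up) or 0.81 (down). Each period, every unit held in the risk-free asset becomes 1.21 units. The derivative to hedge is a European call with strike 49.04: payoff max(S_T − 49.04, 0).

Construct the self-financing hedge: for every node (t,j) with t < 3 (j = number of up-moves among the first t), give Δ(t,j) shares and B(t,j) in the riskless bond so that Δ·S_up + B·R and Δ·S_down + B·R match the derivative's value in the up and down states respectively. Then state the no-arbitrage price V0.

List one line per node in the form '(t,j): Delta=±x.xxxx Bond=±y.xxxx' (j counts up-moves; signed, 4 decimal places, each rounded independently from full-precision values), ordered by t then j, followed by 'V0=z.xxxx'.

(0,0): Delta=0.9440 Bond=-23.9661
(1,0): Delta=0.7825 Bond=-21.8055
(1,1): Delta=1.0000 Bond=-33.4950
(2,0): Delta=0.1554 Bond=-3.7537
(2,1): Delta=1.0000 Bond=-40.5289
(2,2): Delta=1.0000 Bond=-40.5289
V0=27.9544

Risk-neutral probability p* = (R−d)/(u−d) = (1.21−0.81)/(1.46−0.81) = 0.6154.
Terminal payoffs: V(3,0)=0.0000, V(3,1)=3.6448, V(3,2)=45.9228, V(3,3)=122.1275
(2,0): S=36.0855. Δ = (V_up−V_dn)/(S_up−S_dn) = (3.6448−0.0000)/(52.6848−29.2293) = 0.1554. V = [p*·3.6448 + (1−p*)·0.0000]/1.21 = 1.8537. B = V − Δ·S = -3.7537.
(2,1): S=65.0430. Δ = (V_up−V_dn)/(S_up−S_dn) = (45.9228−3.6448)/(94.9628−52.6848) = 1.0000. V = [p*·45.9228 + (1−p*)·3.6448]/1.21 = 24.5141. B = V − Δ·S = -40.5289.
(2,2): S=117.2380. Δ = (V_up−V_dn)/(S_up−S_dn) = (122.1275−45.9228)/(171.1675−94.9628) = 1.0000. V = [p*·122.1275 + (1−p*)·45.9228]/1.21 = 76.7091. B = V − Δ·S = -40.5289.
(1,0): S=44.5500. Δ = (V_up−V_dn)/(S_up−S_dn) = (24.5141−1.8537)/(65.0430−36.0855) = 0.7825. V = [p*·24.5141 + (1−p*)·1.8537]/1.21 = 13.0566. B = V − Δ·S = -21.8055.
(1,1): S=80.3000. Δ = (V_up−V_dn)/(S_up−S_dn) = (76.7091−24.5141)/(117.2380−65.0430) = 1.0000. V = [p*·76.7091 + (1−p*)·24.5141]/1.21 = 46.8050. B = V − Δ·S = -33.4950.
(0,0): S=55.0000. Δ = (V_up−V_dn)/(S_up−S_dn) = (46.8050−13.0566)/(80.3000−44.5500) = 0.9440. V = [p*·46.8050 + (1−p*)·13.0566]/1.21 = 27.9544. B = V − Δ·S = -23.9661.
The time-0 hedge costs 27.9544, which is the no-arbitrage price.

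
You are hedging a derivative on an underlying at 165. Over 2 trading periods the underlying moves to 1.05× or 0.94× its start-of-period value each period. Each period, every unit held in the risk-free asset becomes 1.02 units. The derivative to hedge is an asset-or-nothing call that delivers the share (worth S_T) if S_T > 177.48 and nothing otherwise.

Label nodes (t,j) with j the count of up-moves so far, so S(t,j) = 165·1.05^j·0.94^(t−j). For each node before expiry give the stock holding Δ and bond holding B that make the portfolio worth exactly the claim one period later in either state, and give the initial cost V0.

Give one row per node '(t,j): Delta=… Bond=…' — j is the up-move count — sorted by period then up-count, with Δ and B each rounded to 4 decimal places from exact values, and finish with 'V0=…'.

(0,0): Delta=7.1463 Bond=-1086.6625
(1,0): Delta=0.0000 Bond=0.0000
(1,1): Delta=9.5455 Bond=-1524.0441
V0=92.4819

Since d<R<u, set p* = (R−d)/(u−d) = 0.7273; price each node as the discounted p*-expectation of its children.
At expiry t=2: V(2,0)=0.0000, V(2,1)=0.0000, V(2,2)=181.9125
  t=1,j=0: stock 155.1000 → up 162.8550 (V=0.0000), down 145.7940 (V=0.0000). Price 0.0000; hedge Δ=0.0000, bond B=0.0000.
  t=1,j=1: stock 173.2500 → up 181.9125 (V=181.9125), down 162.8550 (V=0.0000). Price 129.7059; hedge Δ=9.5455, bond B=-1524.0441.
  t=0,j=0: stock 165.0000 → up 173.2500 (V=129.7059), down 155.1000 (V=0.0000). Price 92.4819; hedge Δ=7.1463, bond B=-1086.6625.
Self-financing check: at every node Δ·S+B equals the discounted successor values.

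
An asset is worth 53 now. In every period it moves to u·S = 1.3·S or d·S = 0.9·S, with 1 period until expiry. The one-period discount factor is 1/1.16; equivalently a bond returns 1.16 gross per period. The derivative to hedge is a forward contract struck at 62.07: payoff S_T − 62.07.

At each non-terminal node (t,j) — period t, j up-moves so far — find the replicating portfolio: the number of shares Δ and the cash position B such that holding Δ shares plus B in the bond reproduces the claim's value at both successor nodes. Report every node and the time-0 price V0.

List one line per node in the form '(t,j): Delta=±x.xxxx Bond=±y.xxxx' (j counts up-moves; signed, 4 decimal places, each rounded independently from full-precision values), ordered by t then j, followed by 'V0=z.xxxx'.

The replicating-portfolio and risk-neutral prices coincide; use p* = (1.16−0.9)/(1.3−0.9) = 0.6500 for the latter.
At expiry t=1: V(1,0)=-14.3700, V(1,1)=6.8300
Node (0,0) S=53.0000: V=(p*·6.8300+(1−p*)·-14.3700)/1.16=-0.5086; Δ=(6.8300−-14.3700)/(68.9000−47.7000)=1.0000; B=V−Δ·S=-53.5086
Root portfolio cost Δ·53+B reproduces V0=-0.5086.

(0,0): Delta=1.0000 Bond=-53.5086
V0=-0.5086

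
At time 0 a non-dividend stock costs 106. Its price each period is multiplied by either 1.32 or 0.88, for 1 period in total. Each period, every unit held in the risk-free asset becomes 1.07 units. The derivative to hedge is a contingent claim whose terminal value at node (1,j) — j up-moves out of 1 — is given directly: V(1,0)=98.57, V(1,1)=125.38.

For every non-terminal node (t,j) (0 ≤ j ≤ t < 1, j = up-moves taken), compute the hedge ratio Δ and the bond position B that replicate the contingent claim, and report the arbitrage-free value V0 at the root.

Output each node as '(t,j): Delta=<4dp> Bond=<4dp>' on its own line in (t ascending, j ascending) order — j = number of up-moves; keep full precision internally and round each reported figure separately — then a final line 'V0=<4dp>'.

(0,0): Delta=0.5748 Bond=42.0093
V0=102.9412

Under the risk-neutral measure, an up-move has probability p* = (R−d)/(u−d) = 0.4318 and values discount at R = 1.07.
Terminal payoffs: V(1,0)=98.5700, V(1,1)=125.3800
(0,0): S=106.0000. Δ = (V_up−V_dn)/(S_up−S_dn) = (125.3800−98.5700)/(139.9200−93.2800) = 0.5748. V = [p*·125.3800 + (1−p*)·98.5700]/1.07 = 102.9412. B = V − Δ·S = 42.0093.
The time-0 hedge costs 102.9412, which is the no-arbitrage price.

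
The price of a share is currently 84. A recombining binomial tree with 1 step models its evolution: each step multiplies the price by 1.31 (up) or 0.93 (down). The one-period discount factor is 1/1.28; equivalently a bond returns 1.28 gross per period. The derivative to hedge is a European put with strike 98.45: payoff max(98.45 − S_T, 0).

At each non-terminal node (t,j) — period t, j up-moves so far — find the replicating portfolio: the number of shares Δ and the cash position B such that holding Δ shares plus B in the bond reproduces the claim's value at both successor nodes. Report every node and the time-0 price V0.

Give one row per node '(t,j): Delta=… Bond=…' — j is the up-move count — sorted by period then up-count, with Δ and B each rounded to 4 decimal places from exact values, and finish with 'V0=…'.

Risk-neutral probability p* = (R−d)/(u−d) = (1.28−0.93)/(1.31−0.93) = 0.9211.
Terminal payoffs: V(1,0)=20.3300, V(1,1)=0.0000
(0,0): S=84.0000. Δ = (V_up−V_dn)/(S_up−S_dn) = (0.0000−20.3300)/(110.0400−78.1200) = -0.6369. V = [p*·0.0000 + (1−p*)·20.3300]/1.28 = 1.2539. B = V − Δ·S = 54.7539.
Check: Δ(0,0)·S0 + B(0,0) = 1.2539 = V0.

(0,0): Delta=-0.6369 Bond=54.7539
V0=1.2539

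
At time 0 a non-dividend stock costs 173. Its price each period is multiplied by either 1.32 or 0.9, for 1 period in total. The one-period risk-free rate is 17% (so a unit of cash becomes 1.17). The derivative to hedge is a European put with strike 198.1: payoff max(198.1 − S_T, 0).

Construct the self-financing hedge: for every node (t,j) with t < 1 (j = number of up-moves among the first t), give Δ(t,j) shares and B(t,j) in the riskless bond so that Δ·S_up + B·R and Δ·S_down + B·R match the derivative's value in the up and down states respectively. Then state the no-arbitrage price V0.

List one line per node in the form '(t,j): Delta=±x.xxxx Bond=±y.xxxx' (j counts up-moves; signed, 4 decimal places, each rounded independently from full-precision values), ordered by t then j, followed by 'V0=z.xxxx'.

(0,0): Delta=-0.5835 Bond=113.8950
V0=12.9426

Since d<R<u, set p* = (R−d)/(u−d) = 0.6429; price each node as the discounted p*-expectation of its children.
At expiry t=1: V(1,0)=42.4000, V(1,1)=0.0000
  t=0,j=0: stock 173.0000 → up 228.3600 (V=0.0000), down 155.7000 (V=42.4000). Price 12.9426; hedge Δ=-0.5835, bond B=113.8950.
The time-0 hedge costs 12.9426, which is the no-arbitrage price.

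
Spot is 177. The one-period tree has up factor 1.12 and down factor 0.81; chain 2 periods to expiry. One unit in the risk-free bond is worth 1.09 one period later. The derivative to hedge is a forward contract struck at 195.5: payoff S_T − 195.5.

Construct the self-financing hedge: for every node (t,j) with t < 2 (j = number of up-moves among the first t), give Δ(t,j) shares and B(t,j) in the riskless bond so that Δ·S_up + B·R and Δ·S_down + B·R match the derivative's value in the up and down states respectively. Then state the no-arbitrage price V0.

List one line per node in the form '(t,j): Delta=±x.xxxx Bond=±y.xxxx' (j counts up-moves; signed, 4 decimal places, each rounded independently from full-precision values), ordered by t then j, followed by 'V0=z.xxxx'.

Risk-neutral probability p* = (R−d)/(u−d) = (1.09−0.81)/(1.12−0.81) = 0.9032.
Terminal payoffs: V(2,0)=-79.3703, V(2,1)=-34.9256, V(2,2)=26.5288
  t=1,j=0: stock 143.3700 → up 160.5744 (V=-34.9256), down 116.1297 (V=-79.3703). Price -35.9878; hedge Δ=1.0000, bond B=-179.3578.
  t=1,j=1: stock 198.2400 → up 222.0288 (V=26.5288), down 160.5744 (V=-34.9256). Price 18.8822; hedge Δ=1.0000, bond B=-179.3578.
  t=0,j=0: stock 177.0000 → up 198.2400 (V=18.8822), down 143.3700 (V=-35.9878). Price 12.4516; hedge Δ=1.0000, bond B=-164.5484.
Each (Δ,B) replicates both successor values, so the strategy is self-financing and V0 is arbitrage-free.

(0,0): Delta=1.0000 Bond=-164.5484
(1,0): Delta=1.0000 Bond=-179.3578
(1,1): Delta=1.0000 Bond=-179.3578
V0=12.4516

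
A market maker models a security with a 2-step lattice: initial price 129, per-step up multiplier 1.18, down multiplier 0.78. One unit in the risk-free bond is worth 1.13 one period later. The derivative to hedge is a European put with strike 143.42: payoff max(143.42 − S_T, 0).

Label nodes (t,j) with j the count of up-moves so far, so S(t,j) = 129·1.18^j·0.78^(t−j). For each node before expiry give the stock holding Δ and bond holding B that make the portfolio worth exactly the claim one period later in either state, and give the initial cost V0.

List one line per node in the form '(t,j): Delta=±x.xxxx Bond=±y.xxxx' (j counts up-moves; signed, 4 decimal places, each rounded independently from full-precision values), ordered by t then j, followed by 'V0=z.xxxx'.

(0,0): Delta=-0.4568 Bond=63.9474
(1,0): Delta=-1.0000 Bond=126.9204
(1,1): Delta=-0.4055 Bond=64.4520
V0=5.0241

The replicating-portfolio and risk-neutral prices coincide; use p* = (1.13−0.78)/(1.18−0.78) = 0.8750 for the latter.
Terminal values V(2,·): V(2,0)=64.9364, V(2,1)=24.6884, V(2,2)=0.0000
Node (1,0) S=100.6200: V=(p*·24.6884+(1−p*)·64.9364)/1.13=26.3004; Δ=(24.6884−64.9364)/(118.7316−78.4836)=-1.0000; B=V−Δ·S=126.9204
Node (1,1) S=152.2200: V=(p*·0.0000+(1−p*)·24.6884)/1.13=2.7310; Δ=(0.0000−24.6884)/(179.6196−118.7316)=-0.4055; B=V−Δ·S=64.4520
Node (0,0) S=129.0000: V=(p*·2.7310+(1−p*)·26.3004)/1.13=5.0241; Δ=(2.7310−26.3004)/(152.2200−100.6200)=-0.4568; B=V−Δ·S=63.9474
Each (Δ,B) replicates both successor values, so the strategy is self-financing and V0 is arbitrage-free.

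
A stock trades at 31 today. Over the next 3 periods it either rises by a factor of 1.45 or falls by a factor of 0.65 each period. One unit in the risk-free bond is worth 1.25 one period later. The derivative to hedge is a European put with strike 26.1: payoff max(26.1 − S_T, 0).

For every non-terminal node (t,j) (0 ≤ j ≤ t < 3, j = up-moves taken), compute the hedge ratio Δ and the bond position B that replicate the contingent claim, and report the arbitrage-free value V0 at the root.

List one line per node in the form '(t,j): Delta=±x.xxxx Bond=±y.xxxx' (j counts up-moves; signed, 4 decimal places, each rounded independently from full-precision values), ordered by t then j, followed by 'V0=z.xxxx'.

No-arbitrage ⇒ martingale measure with p* = (R−d)/(u−d) = 0.7500.
At expiry t=3: V(3,0)=17.5866, V(3,1)=7.1086, V(3,2)=0.0000, V(3,3)=0.0000
Node (2,0) S=13.0975: V=(p*·7.1086+(1−p*)·17.5866)/1.25=7.7825; Δ=(7.1086−17.5866)/(18.9914−8.5134)=-1.0000; B=V−Δ·S=20.8800
Node (2,1) S=29.2175: V=(p*·0.0000+(1−p*)·7.1086)/1.25=1.4217; Δ=(0.0000−7.1086)/(42.3654−18.9914)=-0.3041; B=V−Δ·S=10.3075
Node (2,2) S=65.1775: V=(p*·0.0000+(1−p*)·0.0000)/1.25=0.0000; Δ=(0.0000−0.0000)/(94.5074−42.3654)=0.0000; B=V−Δ·S=0.0000
Node (1,0) S=20.1500: V=(p*·1.4217+(1−p*)·7.7825)/1.25=2.4095; Δ=(1.4217−7.7825)/(29.2175−13.0975)=-0.3946; B=V−Δ·S=10.3605
Node (1,1) S=44.9500: V=(p*·0.0000+(1−p*)·1.4217)/1.25=0.2843; Δ=(0.0000−1.4217)/(65.1775−29.2175)=-0.0395; B=V−Δ·S=2.0615
Node (0,0) S=31.0000: V=(p*·0.2843+(1−p*)·2.4095)/1.25=0.6525; Δ=(0.2843−2.4095)/(44.9500−20.1500)=-0.0857; B=V−Δ·S=3.3090
Check: Δ(0,0)·S0 + B(0,0) = 0.6525 = V0.

(0,0): Delta=-0.0857 Bond=3.3090
(1,0): Delta=-0.3946 Bond=10.3605
(1,1): Delta=-0.0395 Bond=2.0615
(2,0): Delta=-1.0000 Bond=20.8800
(2,1): Delta=-0.3041 Bond=10.3075
(2,2): Delta=0.0000 Bond=0.0000
V0=0.6525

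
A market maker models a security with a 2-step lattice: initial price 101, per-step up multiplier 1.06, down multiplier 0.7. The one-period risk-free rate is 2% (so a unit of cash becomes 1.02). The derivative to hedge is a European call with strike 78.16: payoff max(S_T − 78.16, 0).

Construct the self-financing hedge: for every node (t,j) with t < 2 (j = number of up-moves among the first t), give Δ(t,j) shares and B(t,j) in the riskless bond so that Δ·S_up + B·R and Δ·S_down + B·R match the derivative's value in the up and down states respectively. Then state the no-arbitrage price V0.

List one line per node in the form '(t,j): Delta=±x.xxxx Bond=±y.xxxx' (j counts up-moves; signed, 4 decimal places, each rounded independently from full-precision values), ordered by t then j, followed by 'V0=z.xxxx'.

The replicating-portfolio and risk-neutral prices coincide; use p* = (1.02−0.7)/(1.06−0.7) = 0.8889 for the latter.
Terminal values V(2,·): V(2,0)=0.0000, V(2,1)=0.0000, V(2,2)=35.3236
  t=1,j=0: stock 70.7000 → up 74.9420 (V=0.0000), down 49.4900 (V=0.0000). Price 0.0000; hedge Δ=0.0000, bond B=0.0000.
  t=1,j=1: stock 107.0600 → up 113.4836 (V=35.3236), down 74.9420 (V=0.0000). Price 30.7831; hedge Δ=0.9165, bond B=-67.3380.
  t=0,j=0: stock 101.0000 → up 107.0600 (V=30.7831), down 70.7000 (V=0.0000). Price 26.8262; hedge Δ=0.8466, bond B=-58.6824.
Root portfolio cost Δ·101+B reproduces V0=26.8262.

(0,0): Delta=0.8466 Bond=-58.6824
(1,0): Delta=0.0000 Bond=0.0000
(1,1): Delta=0.9165 Bond=-67.3380
V0=26.8262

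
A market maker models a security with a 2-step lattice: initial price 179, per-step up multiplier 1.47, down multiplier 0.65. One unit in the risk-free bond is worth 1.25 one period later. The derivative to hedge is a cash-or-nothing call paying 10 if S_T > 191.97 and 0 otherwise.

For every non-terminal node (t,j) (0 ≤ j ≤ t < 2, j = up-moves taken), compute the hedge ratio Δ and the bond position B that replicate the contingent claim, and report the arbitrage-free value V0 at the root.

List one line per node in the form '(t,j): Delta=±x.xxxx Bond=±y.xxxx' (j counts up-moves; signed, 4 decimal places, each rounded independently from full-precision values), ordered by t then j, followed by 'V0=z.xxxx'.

No-arbitrage ⇒ martingale measure with p* = (R−d)/(u−d) = 0.7317.
At expiry t=2: V(2,0)=0.0000, V(2,1)=0.0000, V(2,2)=10.0000
(1,0): S=116.3500. Δ = (V_up−V_dn)/(S_up−S_dn) = (0.0000−0.0000)/(171.0345−75.6275) = 0.0000. V = [p*·0.0000 + (1−p*)·0.0000]/1.25 = 0.0000. B = V − Δ·S = 0.0000.
(1,1): S=263.1300. Δ = (V_up−V_dn)/(S_up−S_dn) = (10.0000−0.0000)/(386.8011−171.0345) = 0.0463. V = [p*·10.0000 + (1−p*)·0.0000]/1.25 = 5.8537. B = V − Δ·S = -6.3415.
(0,0): S=179.0000. Δ = (V_up−V_dn)/(S_up−S_dn) = (5.8537−0.0000)/(263.1300−116.3500) = 0.0399. V = [p*·5.8537 + (1−p*)·0.0000]/1.25 = 3.4265. B = V − Δ·S = -3.7121.
Self-financing check: at every node Δ·S+B equals the discounted successor values.

(0,0): Delta=0.0399 Bond=-3.7121
(1,0): Delta=0.0000 Bond=0.0000
(1,1): Delta=0.0463 Bond=-6.3415
V0=3.4265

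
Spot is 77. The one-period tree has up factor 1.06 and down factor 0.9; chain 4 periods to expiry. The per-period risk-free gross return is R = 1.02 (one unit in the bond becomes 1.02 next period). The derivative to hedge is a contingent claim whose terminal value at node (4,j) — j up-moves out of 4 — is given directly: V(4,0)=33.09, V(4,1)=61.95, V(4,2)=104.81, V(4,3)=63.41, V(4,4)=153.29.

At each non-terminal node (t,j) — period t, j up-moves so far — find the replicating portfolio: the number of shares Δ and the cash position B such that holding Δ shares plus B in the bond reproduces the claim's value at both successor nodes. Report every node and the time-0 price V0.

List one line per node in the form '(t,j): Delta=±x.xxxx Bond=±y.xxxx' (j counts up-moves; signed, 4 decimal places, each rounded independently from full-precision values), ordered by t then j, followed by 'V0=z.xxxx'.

Risk-neutral probability p* = (R−d)/(u−d) = (1.02−0.9)/(1.06−0.9) = 0.7500.
Payoff layer (t=4): V(4,0)=33.0900, V(4,1)=61.9500, V(4,2)=104.8100, V(4,3)=63.4100, V(4,4)=153.2900
  t=3,j=0: stock 56.1330 → up 59.5010 (V=61.9500), down 50.5197 (V=33.0900). Price 53.6618; hedge Δ=3.2134, bond B=-126.7132.
  t=3,j=1: stock 66.1122 → up 70.0789 (V=104.8100), down 59.5010 (V=61.9500). Price 92.2500; hedge Δ=4.0518, bond B=-175.6250.
  t=3,j=2: stock 77.8655 → up 82.5374 (V=63.4100), down 70.0789 (V=104.8100). Price 72.3137; hedge Δ=-3.3230, bond B=331.0637.
  t=3,j=3: stock 91.7082 → up 97.2107 (V=153.2900), down 82.5374 (V=63.4100). Price 128.2549; hedge Δ=6.1254, bond B=-433.4951.
  t=2,j=0: stock 62.3700 → up 66.1122 (V=92.2500), down 56.1330 (V=53.6618). Price 80.9833; hedge Δ=3.8669, bond B=-160.1932.
  t=2,j=1: stock 73.4580 → up 77.8655 (V=72.3137), down 66.1122 (V=92.2500). Price 75.7822; hedge Δ=-1.6962, bond B=200.3839.
  t=2,j=2: stock 86.5172 → up 91.7082 (V=128.2549), down 77.8655 (V=72.3137). Price 112.0290; hedge Δ=4.0412, bond B=-237.6033.
  t=1,j=0: stock 69.3000 → up 73.4580 (V=75.7822), down 62.3700 (V=80.9833). Price 75.5710; hedge Δ=-0.4691, bond B=108.0780.
  t=1,j=1: stock 81.6200 → up 86.5172 (V=112.0290), down 73.4580 (V=75.7822). Price 100.9483; hedge Δ=2.7756, bond B=-125.5946.
  t=0,j=0: stock 77.0000 → up 81.6200 (V=100.9483), down 69.3000 (V=75.5710). Price 92.7490; hedge Δ=2.0598, bond B=-65.8593.
Self-financing check: at every node Δ·S+B equals the discounted successor values.

(0,0): Delta=2.0598 Bond=-65.8593
(1,0): Delta=-0.4691 Bond=108.0780
(1,1): Delta=2.7756 Bond=-125.5946
(2,0): Delta=3.8669 Bond=-160.1932
(2,1): Delta=-1.6962 Bond=200.3839
(2,2): Delta=4.0412 Bond=-237.6033
(3,0): Delta=3.2134 Bond=-126.7132
(3,1): Delta=4.0518 Bond=-175.6250
(3,2): Delta=-3.3230 Bond=331.0637
(3,3): Delta=6.1254 Bond=-433.4951
V0=92.7490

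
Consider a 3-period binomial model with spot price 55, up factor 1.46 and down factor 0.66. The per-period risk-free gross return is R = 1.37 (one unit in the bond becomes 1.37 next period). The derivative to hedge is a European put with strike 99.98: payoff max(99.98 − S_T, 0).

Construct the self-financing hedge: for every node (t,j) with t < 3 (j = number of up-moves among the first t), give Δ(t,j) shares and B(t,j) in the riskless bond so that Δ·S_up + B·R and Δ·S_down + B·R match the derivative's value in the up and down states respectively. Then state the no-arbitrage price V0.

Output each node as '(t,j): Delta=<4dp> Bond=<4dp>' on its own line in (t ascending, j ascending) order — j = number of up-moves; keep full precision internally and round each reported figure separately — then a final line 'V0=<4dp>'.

Under the risk-neutral measure, an up-move has probability p* = (R−d)/(u−d) = 0.8875 and values discount at R = 1.37.
Payoff layer (t=3): V(3,0)=84.1677, V(3,1)=65.0013, V(3,2)=22.6029, V(3,3)=0.0000
  t=2,j=0: stock 23.9580 → up 34.9787 (V=65.0013), down 15.8123 (V=84.1677). Price 49.0201; hedge Δ=-1.0000, bond B=72.9781.
  t=2,j=1: stock 52.9980 → up 77.3771 (V=22.6029), down 34.9787 (V=65.0013). Price 19.9801; hedge Δ=-1.0000, bond B=72.9781.
  t=2,j=2: stock 117.2380 → up 171.1675 (V=0.0000), down 77.3771 (V=22.6029). Price 1.8561; hedge Δ=-0.2410, bond B=30.1097.
  t=1,j=0: stock 36.3000 → up 52.9980 (V=19.9801), down 23.9580 (V=49.0201). Price 16.9687; hedge Δ=-1.0000, bond B=53.2687.
  t=1,j=1: stock 80.3000 → up 117.2380 (V=1.8561), down 52.9980 (V=19.9801). Price 2.8431; hedge Δ=-0.2821, bond B=25.4981.
  t=0,j=0: stock 55.0000 → up 80.3000 (V=2.8431), down 36.3000 (V=16.9687). Price 3.2352; hedge Δ=-0.3210, bond B=20.8922.
Self-financing check: at every node Δ·S+B equals the discounted successor values.

(0,0): Delta=-0.3210 Bond=20.8922
(1,0): Delta=-1.0000 Bond=53.2687
(1,1): Delta=-0.2821 Bond=25.4981
(2,0): Delta=-1.0000 Bond=72.9781
(2,1): Delta=-1.0000 Bond=72.9781
(2,2): Delta=-0.2410 Bond=30.1097
V0=3.2352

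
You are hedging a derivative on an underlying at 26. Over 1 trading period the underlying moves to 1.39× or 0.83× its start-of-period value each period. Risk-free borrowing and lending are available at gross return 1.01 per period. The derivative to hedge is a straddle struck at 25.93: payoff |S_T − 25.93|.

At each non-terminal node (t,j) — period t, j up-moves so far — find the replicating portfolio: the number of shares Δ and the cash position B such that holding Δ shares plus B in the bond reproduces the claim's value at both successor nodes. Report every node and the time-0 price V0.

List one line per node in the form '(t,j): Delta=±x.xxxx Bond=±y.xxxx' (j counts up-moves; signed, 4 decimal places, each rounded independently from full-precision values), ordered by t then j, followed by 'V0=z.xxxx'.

(0,0): Delta=0.4025 Bond=-4.2924
V0=6.1719

The replicating-portfolio and risk-neutral prices coincide; use p* = (1.01−0.83)/(1.39−0.83) = 0.3214 for the latter.
Payoff layer (t=1): V(1,0)=4.3500, V(1,1)=10.2100
  t=0,j=0: stock 26.0000 → up 36.1400 (V=10.2100), down 21.5800 (V=4.3500). Price 6.1719; hedge Δ=0.4025, bond B=-4.2924.
Each (Δ,B) replicates both successor values, so the strategy is self-financing and V0 is arbitrage-free.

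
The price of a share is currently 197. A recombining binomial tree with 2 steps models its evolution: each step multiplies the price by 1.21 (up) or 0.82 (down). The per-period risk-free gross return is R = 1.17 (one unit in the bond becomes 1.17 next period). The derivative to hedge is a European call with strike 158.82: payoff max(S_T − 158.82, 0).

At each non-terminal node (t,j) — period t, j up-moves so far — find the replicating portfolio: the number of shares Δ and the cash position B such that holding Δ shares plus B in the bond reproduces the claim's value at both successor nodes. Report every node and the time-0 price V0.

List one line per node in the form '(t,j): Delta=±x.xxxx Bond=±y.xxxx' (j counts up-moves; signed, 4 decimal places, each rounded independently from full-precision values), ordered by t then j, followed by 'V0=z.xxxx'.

(0,0): Delta=0.9699 Bond=-109.8932
(1,0): Delta=0.5816 Bond=-65.8505
(1,1): Delta=1.0000 Bond=-135.7436
V0=81.1824

Risk-neutral probability p* = (R−d)/(u−d) = (1.17−0.82)/(1.21−0.82) = 0.8974.
At expiry t=2: V(2,0)=0.0000, V(2,1)=36.6434, V(2,2)=129.6077
(1,0): S=161.5400. Δ = (V_up−V_dn)/(S_up−S_dn) = (36.6434−0.0000)/(195.4634−132.4628) = 0.5816. V = [p*·36.6434 + (1−p*)·0.0000]/1.17 = 28.1069. B = V − Δ·S = -65.8505.
(1,1): S=238.3700. Δ = (V_up−V_dn)/(S_up−S_dn) = (129.6077−36.6434)/(288.4277−195.4634) = 1.0000. V = [p*·129.6077 + (1−p*)·36.6434]/1.17 = 102.6264. B = V − Δ·S = -135.7436.
(0,0): S=197.0000. Δ = (V_up−V_dn)/(S_up−S_dn) = (102.6264−28.1069)/(238.3700−161.5400) = 0.9699. V = [p*·102.6264 + (1−p*)·28.1069]/1.17 = 81.1824. B = V − Δ·S = -109.8932.
Check: Δ(0,0)·S0 + B(0,0) = 81.1824 = V0.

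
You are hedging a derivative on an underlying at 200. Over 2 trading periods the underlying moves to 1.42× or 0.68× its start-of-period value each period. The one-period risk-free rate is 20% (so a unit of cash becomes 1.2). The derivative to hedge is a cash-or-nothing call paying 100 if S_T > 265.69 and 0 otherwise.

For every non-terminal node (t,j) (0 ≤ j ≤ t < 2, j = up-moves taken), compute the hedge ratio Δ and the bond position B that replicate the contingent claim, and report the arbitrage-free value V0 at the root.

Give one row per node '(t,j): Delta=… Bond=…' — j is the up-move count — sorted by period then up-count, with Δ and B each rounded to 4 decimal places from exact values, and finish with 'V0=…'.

No-arbitrage ⇒ martingale measure with p* = (R−d)/(u−d) = 0.7027.
Terminal values V(2,·): V(2,0)=0.0000, V(2,1)=0.0000, V(2,2)=100.0000
(1,0): S=136.0000. Δ = (V_up−V_dn)/(S_up−S_dn) = (0.0000−0.0000)/(193.1200−92.4800) = 0.0000. V = [p*·0.0000 + (1−p*)·0.0000]/1.2 = 0.0000. B = V − Δ·S = 0.0000.
(1,1): S=284.0000. Δ = (V_up−V_dn)/(S_up−S_dn) = (100.0000−0.0000)/(403.2800−193.1200) = 0.4758. V = [p*·100.0000 + (1−p*)·0.0000]/1.2 = 58.5586. B = V − Δ·S = -76.5766.
(0,0): S=200.0000. Δ = (V_up−V_dn)/(S_up−S_dn) = (58.5586−0.0000)/(284.0000−136.0000) = 0.3957. V = [p*·58.5586 + (1−p*)·0.0000]/1.2 = 34.2910. B = V − Δ·S = -44.8421.
Self-financing check: at every node Δ·S+B equals the discounted successor values.

(0,0): Delta=0.3957 Bond=-44.8421
(1,0): Delta=0.0000 Bond=0.0000
(1,1): Delta=0.4758 Bond=-76.5766
V0=34.2910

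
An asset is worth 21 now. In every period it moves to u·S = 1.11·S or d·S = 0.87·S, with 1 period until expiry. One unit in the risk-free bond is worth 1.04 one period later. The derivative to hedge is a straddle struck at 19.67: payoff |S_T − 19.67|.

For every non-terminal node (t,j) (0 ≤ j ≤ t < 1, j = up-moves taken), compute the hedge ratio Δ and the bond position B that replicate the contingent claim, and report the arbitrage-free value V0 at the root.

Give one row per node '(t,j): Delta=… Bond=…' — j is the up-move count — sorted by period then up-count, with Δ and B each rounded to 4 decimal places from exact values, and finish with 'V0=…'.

(0,0): Delta=0.4444 Bond=-6.4615
V0=2.8718

The replicating-portfolio and risk-neutral prices coincide; use p* = (1.04−0.87)/(1.11−0.87) = 0.7083 for the latter.
At expiry t=1: V(1,0)=1.4000, V(1,1)=3.6400
Node (0,0) S=21.0000: V=(p*·3.6400+(1−p*)·1.4000)/1.04=2.8718; Δ=(3.6400−1.4000)/(23.3100−18.2700)=0.4444; B=V−Δ·S=-6.4615
Check: Δ(0,0)·S0 + B(0,0) = 2.8718 = V0.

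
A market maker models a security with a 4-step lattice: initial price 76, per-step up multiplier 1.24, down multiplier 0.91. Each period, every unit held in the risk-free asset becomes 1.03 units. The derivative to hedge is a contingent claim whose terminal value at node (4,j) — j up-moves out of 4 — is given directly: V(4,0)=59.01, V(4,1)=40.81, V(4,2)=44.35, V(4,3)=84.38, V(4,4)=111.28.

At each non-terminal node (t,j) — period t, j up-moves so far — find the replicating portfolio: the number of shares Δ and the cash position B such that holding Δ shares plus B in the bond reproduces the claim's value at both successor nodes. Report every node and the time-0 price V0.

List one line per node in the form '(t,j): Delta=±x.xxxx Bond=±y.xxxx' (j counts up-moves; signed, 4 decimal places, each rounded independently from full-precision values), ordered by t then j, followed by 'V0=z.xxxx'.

(0,0): Delta=0.3019 Bond=22.8137
(1,0): Delta=-0.0181 Bond=45.6272
(1,1): Delta=0.7128 Bond=-15.2278
(2,0): Delta=-0.4812 Bond=76.1427
(2,1): Delta=0.5767 Bond=-4.0108
(2,2): Delta=0.8876 Bond=-36.1139
(3,0): Delta=-0.9630 Bond=106.0174
(3,1): Delta=0.1375 Bond=30.1439
(3,2): Delta=1.1407 Bond=-64.1124
(3,3): Delta=0.5625 Bond=9.9041
V0=45.7544

The replicating-portfolio and risk-neutral prices coincide; use p* = (1.03−0.91)/(1.24−0.91) = 0.3636 for the latter.
Terminal payoffs: V(4,0)=59.0100, V(4,1)=40.8100, V(4,2)=44.3500, V(4,3)=84.3800, V(4,4)=111.2800
(3,0): S=57.2714. Δ = (V_up−V_dn)/(S_up−S_dn) = (40.8100−59.0100)/(71.0165−52.1170) = -0.9630. V = [p*·40.8100 + (1−p*)·59.0100]/1.03 = 50.8658. B = V − Δ·S = 106.0174.
(3,1): S=78.0401. Δ = (V_up−V_dn)/(S_up−S_dn) = (44.3500−40.8100)/(96.7698−71.0165) = 0.1375. V = [p*·44.3500 + (1−p*)·40.8100]/1.03 = 40.8711. B = V − Δ·S = 30.1439.
(3,2): S=106.3404. Δ = (V_up−V_dn)/(S_up−S_dn) = (84.3800−44.3500)/(131.8621−96.7698) = 1.1407. V = [p*·84.3800 + (1−p*)·44.3500]/1.03 = 57.1906. B = V − Δ·S = -64.1124.
(3,3): S=144.9034. Δ = (V_up−V_dn)/(S_up−S_dn) = (111.2800−84.3800)/(179.6802−131.8621) = 0.5625. V = [p*·111.2800 + (1−p*)·84.3800]/1.03 = 91.4192. B = V − Δ·S = 9.9041.
(2,0): S=62.9356. Δ = (V_up−V_dn)/(S_up−S_dn) = (40.8711−50.8658)/(78.0401−57.2714) = -0.4812. V = [p*·40.8711 + (1−p*)·50.8658]/1.03 = 45.8557. B = V − Δ·S = 76.1427.
(2,1): S=85.7584. Δ = (V_up−V_dn)/(S_up−S_dn) = (57.1906−40.8711)/(106.3404−78.0401) = 0.5767. V = [p*·57.1906 + (1−p*)·40.8711]/1.03 = 45.4422. B = V − Δ·S = -4.0108.
(2,2): S=116.8576. Δ = (V_up−V_dn)/(S_up−S_dn) = (91.4192−57.1906)/(144.9034−106.3404) = 0.8876. V = [p*·91.4192 + (1−p*)·57.1906]/1.03 = 67.6091. B = V − Δ·S = -36.1139.
(1,0): S=69.1600. Δ = (V_up−V_dn)/(S_up−S_dn) = (45.4422−45.8557)/(85.7584−62.9356) = -0.0181. V = [p*·45.4422 + (1−p*)·45.8557]/1.03 = 44.3741. B = V − Δ·S = 45.6272.
(1,1): S=94.2400. Δ = (V_up−V_dn)/(S_up−S_dn) = (67.6091−45.4422)/(116.8576−85.7584) = 0.7128. V = [p*·67.6091 + (1−p*)·45.4422]/1.03 = 51.9446. B = V − Δ·S = -15.2278.
(0,0): S=76.0000. Δ = (V_up−V_dn)/(S_up−S_dn) = (51.9446−44.3741)/(94.2400−69.1600) = 0.3019. V = [p*·51.9446 + (1−p*)·44.3741]/1.03 = 45.7544. B = V − Δ·S = 22.8137.
Root portfolio cost Δ·76+B reproduces V0=45.7544.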